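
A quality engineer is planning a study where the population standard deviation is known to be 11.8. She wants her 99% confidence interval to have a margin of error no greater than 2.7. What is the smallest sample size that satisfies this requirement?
n ≥ 127

For margin E ≤ 2.7:
n ≥ (z* · σ / E)²
n ≥ (2.576 · 11.8 / 2.7)²
n ≥ 126.74

Minimum n = 127 (rounding up)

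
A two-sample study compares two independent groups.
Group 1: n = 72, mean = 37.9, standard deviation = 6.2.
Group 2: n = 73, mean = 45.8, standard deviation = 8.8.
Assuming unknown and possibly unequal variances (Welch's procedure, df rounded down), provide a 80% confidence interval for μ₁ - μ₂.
(-9.53, -6.27)

Difference: x̄₁ - x̄₂ = -7.90
SE = √(s₁²/n₁ + s₂²/n₂) = √(6.2²/72 + 8.8²/73) = 1.2628
df = 129.46 → 129 (Welch–Satterthwaite, rounded down)
t* = 1.288

CI: -7.90 ± 1.288 · 1.2628 = -7.90 ± 1.63 = (-9.53, -6.27)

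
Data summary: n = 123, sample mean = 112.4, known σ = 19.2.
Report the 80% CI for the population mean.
(110.18, 114.62)

z-interval (σ known):
z* = 1.282 for 80% confidence

Margin of error = z* · σ/√n = 1.282 · 19.2/√123 = 2.22

CI: (112.4 - 2.22, 112.4 + 2.22) = (110.18, 114.62)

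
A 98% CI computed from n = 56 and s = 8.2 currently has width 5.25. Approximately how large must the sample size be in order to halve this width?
n ≈ 224

CI width ∝ 1/√n
To reduce width by factor 2, need √n to grow by 2 → need 2² = 4 times as many samples.

Current: n = 56, width = 5.25
New: n = 224, width ≈ 2.57

Width reduced by factor of 5.25/2.57 = 2.04.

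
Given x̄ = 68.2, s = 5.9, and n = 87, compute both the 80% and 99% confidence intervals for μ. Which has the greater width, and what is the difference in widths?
99% CI is wider by 1.70

df = 86
80% CI: t* = 1.291, (67.38, 69.02), width = 2 · t* · s/√n = 1.63
99% CI: t* = 2.634, (66.53, 69.87), width = 2 · t* · s/√n = 3.33

The 99% CI is wider by 3.33 - 1.63 = 1.70.
Higher confidence requires a wider interval.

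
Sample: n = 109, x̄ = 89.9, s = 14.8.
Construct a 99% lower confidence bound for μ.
μ ≥ 86.55

Lower bound (one-sided):
t* = 2.361 (one-sided for 99%)
Lower bound = x̄ - t* · s/√n = 89.9 - 2.361 · 14.8/√109 = 86.55

We are 99% confident that μ ≥ 86.55.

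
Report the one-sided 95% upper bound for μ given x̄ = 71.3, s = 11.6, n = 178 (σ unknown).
μ ≤ 72.74

Upper bound (one-sided):
t* = 1.654 (one-sided for 95%)
Upper bound = x̄ + t* · s/√n = 71.3 + 1.654 · 11.6/√178 = 72.74

We are 95% confident that μ ≤ 72.74.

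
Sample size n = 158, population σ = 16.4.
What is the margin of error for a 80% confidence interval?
Margin of error = 1.67

Margin of error = z* · σ/√n
= 1.282 · 16.4/√158
= 1.282 · 16.4/12.5698
= 1.67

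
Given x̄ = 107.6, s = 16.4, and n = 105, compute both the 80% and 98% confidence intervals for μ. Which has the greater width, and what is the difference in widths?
98% CI is wider by 3.43

df = 104
80% CI: t* = 1.290, (105.54, 109.66), width = 2 · t* · s/√n = 4.13
98% CI: t* = 2.363, (103.82, 111.38), width = 2 · t* · s/√n = 7.56

The 98% CI is wider by 7.56 - 4.13 = 3.43.
Higher confidence requires a wider interval.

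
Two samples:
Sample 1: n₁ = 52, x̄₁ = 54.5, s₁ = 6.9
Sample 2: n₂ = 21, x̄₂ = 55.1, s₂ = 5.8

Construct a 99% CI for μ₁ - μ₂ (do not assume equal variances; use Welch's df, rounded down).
(-4.88, 3.68)

Difference: x̄₁ - x̄₂ = -0.60
SE = √(s₁²/n₁ + s₂²/n₂) = √(6.9²/52 + 5.8²/21) = 1.5867
df = 43.79 → 43 (Welch–Satterthwaite, rounded down)
t* = 2.695

CI: -0.60 ± 2.695 · 1.5867 = -0.60 ± 4.28 = (-4.88, 3.68)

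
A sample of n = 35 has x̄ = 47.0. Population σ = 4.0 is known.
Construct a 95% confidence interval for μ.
(45.67, 48.33)

z-interval (σ known):
z* = 1.960 for 95% confidence

Margin of error = z* · σ/√n = 1.960 · 4.0/√35 = 1.33

CI: (47.0 - 1.33, 47.0 + 1.33) = (45.67, 48.33)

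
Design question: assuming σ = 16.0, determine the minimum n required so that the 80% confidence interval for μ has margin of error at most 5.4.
n ≥ 15

For margin E ≤ 5.4:
n ≥ (z* · σ / E)²
n ≥ (1.282 · 16.0 / 5.4)²
n ≥ 14.43

Minimum n = 15 (rounding up)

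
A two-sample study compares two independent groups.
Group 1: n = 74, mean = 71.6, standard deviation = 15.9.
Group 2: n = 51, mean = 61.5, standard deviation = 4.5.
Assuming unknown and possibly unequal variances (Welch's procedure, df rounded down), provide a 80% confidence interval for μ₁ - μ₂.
(7.58, 12.62)

Difference: x̄₁ - x̄₂ = 10.10
SE = √(s₁²/n₁ + s₂²/n₂) = √(15.9²/74 + 4.5²/51) = 1.9528
df = 89.20 → 89 (Welch–Satterthwaite, rounded down)
t* = 1.291

CI: 10.10 ± 1.291 · 1.9528 = 10.10 ± 2.52 = (7.58, 12.62)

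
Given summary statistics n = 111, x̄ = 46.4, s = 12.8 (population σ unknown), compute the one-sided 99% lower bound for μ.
μ ≥ 43.53

Lower bound (one-sided):
t* = 2.361 (one-sided for 99%)
Lower bound = x̄ - t* · s/√n = 46.4 - 2.361 · 12.8/√111 = 43.53

We are 99% confident that μ ≥ 43.53.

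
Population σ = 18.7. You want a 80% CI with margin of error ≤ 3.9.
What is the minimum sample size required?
n ≥ 38

For margin E ≤ 3.9:
n ≥ (z* · σ / E)²
n ≥ (1.282 · 18.7 / 3.9)²
n ≥ 37.79

Minimum n = 38 (rounding up)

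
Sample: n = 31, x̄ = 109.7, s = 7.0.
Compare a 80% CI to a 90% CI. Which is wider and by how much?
90% CI is wider by 0.98

df = 30
80% CI: t* = 1.310, (108.05, 111.35), width = 2 · t* · s/√n = 3.29
90% CI: t* = 1.697, (107.57, 111.83), width = 2 · t* · s/√n = 4.27

The 90% CI is wider by 4.27 - 3.29 = 0.98.
Higher confidence requires a wider interval.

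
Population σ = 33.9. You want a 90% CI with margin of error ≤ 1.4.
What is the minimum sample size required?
n ≥ 1587

For margin E ≤ 1.4:
n ≥ (z* · σ / E)²
n ≥ (1.645 · 33.9 / 1.4)²
n ≥ 1586.63

Minimum n = 1587 (rounding up)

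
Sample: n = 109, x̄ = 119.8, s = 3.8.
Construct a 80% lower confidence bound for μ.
μ ≥ 119.49

Lower bound (one-sided):
t* = 0.845 (one-sided for 80%)
Lower bound = x̄ - t* · s/√n = 119.8 - 0.845 · 3.8/√109 = 119.49

We are 80% confident that μ ≥ 119.49.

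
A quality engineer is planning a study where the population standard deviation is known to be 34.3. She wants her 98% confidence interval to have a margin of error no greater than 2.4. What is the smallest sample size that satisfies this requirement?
n ≥ 1106

For margin E ≤ 2.4:
n ≥ (z* · σ / E)²
n ≥ (2.326 · 34.3 / 2.4)²
n ≥ 1105.06

Minimum n = 1106 (rounding up)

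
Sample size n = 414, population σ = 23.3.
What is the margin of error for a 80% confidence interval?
Margin of error = 1.47

Margin of error = z* · σ/√n
= 1.282 · 23.3/√414
= 1.282 · 23.3/20.3470
= 1.47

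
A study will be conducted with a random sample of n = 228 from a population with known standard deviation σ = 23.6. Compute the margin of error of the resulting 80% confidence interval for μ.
Margin of error = 2.00

Margin of error = z* · σ/√n
= 1.282 · 23.6/√228
= 1.282 · 23.6/15.0997
= 2.00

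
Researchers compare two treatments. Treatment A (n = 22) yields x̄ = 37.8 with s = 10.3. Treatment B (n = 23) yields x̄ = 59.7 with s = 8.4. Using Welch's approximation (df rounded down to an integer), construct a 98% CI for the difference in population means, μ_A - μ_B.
(-28.71, -15.09)

Difference: x̄₁ - x̄₂ = -21.90
SE = √(s₁²/n₁ + s₂²/n₂) = √(10.3²/22 + 8.4²/23) = 2.8089
df = 40.55 → 40 (Welch–Satterthwaite, rounded down)
t* = 2.423

CI: -21.90 ± 2.423 · 2.8089 = -21.90 ± 6.81 = (-28.71, -15.09)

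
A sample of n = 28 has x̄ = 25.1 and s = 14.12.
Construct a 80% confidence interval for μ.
(21.59, 28.61)

t-interval (σ unknown):
df = n - 1 = 27
t* = 1.314 for 80% confidence

Margin of error = t* · s/√n = 1.314 · 14.12/√28 = 3.51

CI: (21.59, 28.61)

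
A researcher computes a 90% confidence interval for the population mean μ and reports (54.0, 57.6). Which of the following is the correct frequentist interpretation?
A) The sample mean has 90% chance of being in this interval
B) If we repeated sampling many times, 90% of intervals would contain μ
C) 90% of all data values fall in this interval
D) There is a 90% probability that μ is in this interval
B

A) Wrong — x̄ is observed and sits in the interval by construction.
B) Correct — this is the frequentist long-run coverage interpretation.
C) Wrong — a CI is about the parameter μ, not individual data values.
D) Wrong — μ is fixed; the randomness lives in the interval, not in μ.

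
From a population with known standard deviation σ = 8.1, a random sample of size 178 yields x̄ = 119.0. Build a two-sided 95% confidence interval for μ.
(117.81, 120.19)

z-interval (σ known):
z* = 1.960 for 95% confidence

Margin of error = z* · σ/√n = 1.960 · 8.1/√178 = 1.19

CI: (119.0 - 1.19, 119.0 + 1.19) = (117.81, 120.19)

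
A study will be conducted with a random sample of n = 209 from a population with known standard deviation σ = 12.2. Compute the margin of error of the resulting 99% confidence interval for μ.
Margin of error = 2.17

Margin of error = z* · σ/√n
= 2.576 · 12.2/√209
= 2.576 · 12.2/14.4568
= 2.17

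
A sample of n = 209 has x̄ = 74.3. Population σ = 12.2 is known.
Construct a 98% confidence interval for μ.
(72.34, 76.26)

z-interval (σ known):
z* = 2.326 for 98% confidence

Margin of error = z* · σ/√n = 2.326 · 12.2/√209 = 1.96

CI: (74.3 - 1.96, 74.3 + 1.96) = (72.34, 76.26)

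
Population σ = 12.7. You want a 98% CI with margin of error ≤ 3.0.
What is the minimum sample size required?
n ≥ 97

For margin E ≤ 3.0:
n ≥ (z* · σ / E)²
n ≥ (2.326 · 12.7 / 3.0)²
n ≥ 96.96

Minimum n = 97 (rounding up)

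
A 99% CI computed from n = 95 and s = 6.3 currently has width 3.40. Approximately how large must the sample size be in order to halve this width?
n ≈ 380

CI width ∝ 1/√n
To reduce width by factor 2, need √n to grow by 2 → need 2² = 4 times as many samples.

Current: n = 95, width = 3.40
New: n = 380, width ≈ 1.67

Width reduced by factor of 3.40/1.67 = 2.04.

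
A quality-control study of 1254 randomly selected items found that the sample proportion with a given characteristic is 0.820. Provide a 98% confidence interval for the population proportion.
(0.795, 0.845)

Proportion CI:
SE = √(p̂(1-p̂)/n) = √(0.820 · 0.180 / 1254) = 0.01085

z* = 2.326
Margin = z* · SE = 2.326 · 0.01085 = 0.0252

CI: 0.820 ± 0.0252 = (0.795, 0.845)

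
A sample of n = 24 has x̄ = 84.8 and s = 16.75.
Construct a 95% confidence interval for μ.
(77.73, 91.87)

t-interval (σ unknown):
df = n - 1 = 23
t* = 2.069 for 95% confidence

Margin of error = t* · s/√n = 2.069 · 16.75/√24 = 7.07

CI: (77.73, 91.87)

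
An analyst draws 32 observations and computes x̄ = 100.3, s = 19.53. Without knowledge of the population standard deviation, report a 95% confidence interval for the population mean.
(93.26, 107.34)

t-interval (σ unknown):
df = n - 1 = 31
t* = 2.040 for 95% confidence

Margin of error = t* · s/√n = 2.040 · 19.53/√32 = 7.04

CI: (93.26, 107.34)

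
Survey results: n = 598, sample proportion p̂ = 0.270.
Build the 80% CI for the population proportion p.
(0.247, 0.293)

Proportion CI:
SE = √(p̂(1-p̂)/n) = √(0.270 · 0.730 / 598) = 0.01815

z* = 1.282
Margin = z* · SE = 1.282 · 0.01815 = 0.0233

CI: 0.270 ± 0.0233 = (0.247, 0.293)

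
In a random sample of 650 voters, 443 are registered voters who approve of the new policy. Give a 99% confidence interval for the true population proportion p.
(0.634, 0.729)

Proportion CI:
p̂ = 443/650 = 0.68154
SE = √(p̂(1-p̂)/n) = √(0.68154 · 0.31846 / 650) = 0.01827

z* = 2.576
Margin = z* · SE = 2.576 · 0.01827 = 0.0471

CI: 0.68154 ± 0.0471 = (0.634, 0.729)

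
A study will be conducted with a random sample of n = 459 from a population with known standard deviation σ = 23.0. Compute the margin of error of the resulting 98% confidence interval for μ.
Margin of error = 2.50

Margin of error = z* · σ/√n
= 2.326 · 23.0/√459
= 2.326 · 23.0/21.4243
= 2.50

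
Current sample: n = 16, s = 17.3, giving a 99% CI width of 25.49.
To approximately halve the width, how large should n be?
n ≈ 64

CI width ∝ 1/√n
To reduce width by factor 2, need √n to grow by 2 → need 2² = 4 times as many samples.

Current: n = 16, width = 25.49
New: n = 64, width ≈ 11.49

Width reduced by factor of 25.49/11.49 = 2.22.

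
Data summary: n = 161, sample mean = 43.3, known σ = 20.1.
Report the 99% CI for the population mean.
(39.22, 47.38)

z-interval (σ known):
z* = 2.576 for 99% confidence

Margin of error = z* · σ/√n = 2.576 · 20.1/√161 = 4.08

CI: (43.3 - 4.08, 43.3 + 4.08) = (39.22, 47.38)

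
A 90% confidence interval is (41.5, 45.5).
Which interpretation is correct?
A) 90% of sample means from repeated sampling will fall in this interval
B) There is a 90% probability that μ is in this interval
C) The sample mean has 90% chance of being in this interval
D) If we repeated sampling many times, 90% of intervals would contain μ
D

A) Wrong — coverage applies to intervals containing μ, not to future x̄ values.
B) Wrong — μ is fixed; the randomness lives in the interval, not in μ.
C) Wrong — x̄ is observed and sits in the interval by construction.
D) Correct — this is the frequentist long-run coverage interpretation.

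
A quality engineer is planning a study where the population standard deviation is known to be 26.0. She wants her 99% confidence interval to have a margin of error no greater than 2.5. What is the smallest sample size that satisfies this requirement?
n ≥ 718

For margin E ≤ 2.5:
n ≥ (z* · σ / E)²
n ≥ (2.576 · 26.0 / 2.5)²
n ≥ 717.73

Minimum n = 718 (rounding up)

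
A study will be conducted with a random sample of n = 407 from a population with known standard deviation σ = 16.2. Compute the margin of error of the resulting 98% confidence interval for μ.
Margin of error = 1.87

Margin of error = z* · σ/√n
= 2.326 · 16.2/√407
= 2.326 · 16.2/20.1742
= 1.87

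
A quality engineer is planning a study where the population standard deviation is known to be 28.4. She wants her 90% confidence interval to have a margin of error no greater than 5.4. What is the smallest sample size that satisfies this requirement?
n ≥ 75

For margin E ≤ 5.4:
n ≥ (z* · σ / E)²
n ≥ (1.645 · 28.4 / 5.4)²
n ≥ 74.85

Minimum n = 75 (rounding up)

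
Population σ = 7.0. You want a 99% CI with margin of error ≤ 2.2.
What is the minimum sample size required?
n ≥ 68

For margin E ≤ 2.2:
n ≥ (z* · σ / E)²
n ≥ (2.576 · 7.0 / 2.2)²
n ≥ 67.18

Minimum n = 68 (rounding up)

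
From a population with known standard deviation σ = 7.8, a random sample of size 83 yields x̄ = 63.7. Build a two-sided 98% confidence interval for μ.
(61.71, 65.69)

z-interval (σ known):
z* = 2.326 for 98% confidence

Margin of error = z* · σ/√n = 2.326 · 7.8/√83 = 1.99

CI: (63.7 - 1.99, 63.7 + 1.99) = (61.71, 65.69)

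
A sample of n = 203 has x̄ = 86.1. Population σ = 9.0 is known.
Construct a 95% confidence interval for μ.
(84.86, 87.34)

z-interval (σ known):
z* = 1.960 for 95% confidence

Margin of error = z* · σ/√n = 1.960 · 9.0/√203 = 1.24

CI: (86.1 - 1.24, 86.1 + 1.24) = (84.86, 87.34)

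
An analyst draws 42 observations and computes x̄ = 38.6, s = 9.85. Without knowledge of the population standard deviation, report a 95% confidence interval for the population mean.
(35.53, 41.67)

t-interval (σ unknown):
df = n - 1 = 41
t* = 2.020 for 95% confidence

Margin of error = t* · s/√n = 2.020 · 9.85/√42 = 3.07

CI: (35.53, 41.67)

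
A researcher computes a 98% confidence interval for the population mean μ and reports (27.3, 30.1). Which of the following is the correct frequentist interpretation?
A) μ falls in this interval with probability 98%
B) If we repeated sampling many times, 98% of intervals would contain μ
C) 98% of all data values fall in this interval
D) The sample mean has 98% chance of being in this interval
B

A) Wrong — μ is fixed; the randomness lives in the interval, not in μ.
B) Correct — this is the frequentist long-run coverage interpretation.
C) Wrong — a CI is about the parameter μ, not individual data values.
D) Wrong — x̄ is observed and sits in the interval by construction.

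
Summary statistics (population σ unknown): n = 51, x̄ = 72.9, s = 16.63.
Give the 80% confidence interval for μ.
(69.88, 75.92)

t-interval (σ unknown):
df = n - 1 = 50
t* = 1.299 for 80% confidence

Margin of error = t* · s/√n = 1.299 · 16.63/√51 = 3.02

CI: (69.88, 75.92)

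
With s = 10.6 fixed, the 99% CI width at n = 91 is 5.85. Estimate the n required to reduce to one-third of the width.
n ≈ 819

CI width ∝ 1/√n
To reduce width by factor 3, need √n to grow by 3 → need 3² = 9 times as many samples.

Current: n = 91, width = 5.85
New: n = 819, width ≈ 1.91

Width reduced by factor of 5.85/1.91 = 3.06.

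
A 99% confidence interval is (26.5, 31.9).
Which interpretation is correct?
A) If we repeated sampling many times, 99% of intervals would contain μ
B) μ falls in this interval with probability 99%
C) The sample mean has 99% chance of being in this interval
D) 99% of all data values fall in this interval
A

A) Correct — this is the frequentist long-run coverage interpretation.
B) Wrong — μ is fixed; the randomness lives in the interval, not in μ.
C) Wrong — x̄ is observed and sits in the interval by construction.
D) Wrong — a CI is about the parameter μ, not individual data values.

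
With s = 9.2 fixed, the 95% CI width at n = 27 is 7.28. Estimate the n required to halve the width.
n ≈ 108

CI width ∝ 1/√n
To reduce width by factor 2, need √n to grow by 2 → need 2² = 4 times as many samples.

Current: n = 27, width = 7.28
New: n = 108, width ≈ 3.51

Width reduced by factor of 7.28/3.51 = 2.07.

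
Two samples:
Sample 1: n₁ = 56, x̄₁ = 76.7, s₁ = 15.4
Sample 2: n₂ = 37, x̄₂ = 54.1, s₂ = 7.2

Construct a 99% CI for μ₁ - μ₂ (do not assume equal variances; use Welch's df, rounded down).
(16.34, 28.86)

Difference: x̄₁ - x̄₂ = 22.60
SE = √(s₁²/n₁ + s₂²/n₂) = √(15.4²/56 + 7.2²/37) = 2.3740
df = 83.46 → 83 (Welch–Satterthwaite, rounded down)
t* = 2.636

CI: 22.60 ± 2.636 · 2.3740 = 22.60 ± 6.26 = (16.34, 28.86)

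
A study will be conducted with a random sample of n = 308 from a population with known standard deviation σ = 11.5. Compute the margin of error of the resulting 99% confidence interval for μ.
Margin of error = 1.69

Margin of error = z* · σ/√n
= 2.576 · 11.5/√308
= 2.576 · 11.5/17.5499
= 1.69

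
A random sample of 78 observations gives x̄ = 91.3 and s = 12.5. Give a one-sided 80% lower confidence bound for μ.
μ ≥ 90.10

Lower bound (one-sided):
t* = 0.846 (one-sided for 80%)
Lower bound = x̄ - t* · s/√n = 91.3 - 0.846 · 12.5/√78 = 90.10

We are 80% confident that μ ≥ 90.10.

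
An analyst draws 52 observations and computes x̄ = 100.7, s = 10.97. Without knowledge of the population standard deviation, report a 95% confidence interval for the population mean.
(97.65, 103.75)

t-interval (σ unknown):
df = n - 1 = 51
t* = 2.008 for 95% confidence

Margin of error = t* · s/√n = 2.008 · 10.97/√52 = 3.05

CI: (97.65, 103.75)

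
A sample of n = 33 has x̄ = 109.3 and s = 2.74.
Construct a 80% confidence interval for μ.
(108.68, 109.92)

t-interval (σ unknown):
df = n - 1 = 32
t* = 1.309 for 80% confidence

Margin of error = t* · s/√n = 1.309 · 2.74/√33 = 0.62

CI: (108.68, 109.92)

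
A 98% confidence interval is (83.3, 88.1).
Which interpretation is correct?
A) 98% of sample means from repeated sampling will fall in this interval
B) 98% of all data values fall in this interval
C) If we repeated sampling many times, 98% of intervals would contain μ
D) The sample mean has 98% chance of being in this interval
C

A) Wrong — coverage applies to intervals containing μ, not to future x̄ values.
B) Wrong — a CI is about the parameter μ, not individual data values.
C) Correct — this is the frequentist long-run coverage interpretation.
D) Wrong — x̄ is observed and sits in the interval by construction.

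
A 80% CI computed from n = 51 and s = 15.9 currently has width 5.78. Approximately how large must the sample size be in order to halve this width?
n ≈ 204

CI width ∝ 1/√n
To reduce width by factor 2, need √n to grow by 2 → need 2² = 4 times as many samples.

Current: n = 51, width = 5.78
New: n = 204, width ≈ 2.86

Width reduced by factor of 5.78/2.86 = 2.02.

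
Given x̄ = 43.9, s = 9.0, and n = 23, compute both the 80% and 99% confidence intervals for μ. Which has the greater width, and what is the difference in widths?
99% CI is wider by 5.62

df = 22
80% CI: t* = 1.321, (41.42, 46.38), width = 2 · t* · s/√n = 4.96
99% CI: t* = 2.819, (38.61, 49.19), width = 2 · t* · s/√n = 10.58

The 99% CI is wider by 10.58 - 4.96 = 5.62.
Higher confidence requires a wider interval.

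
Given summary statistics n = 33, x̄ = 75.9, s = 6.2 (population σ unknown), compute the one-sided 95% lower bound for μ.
μ ≥ 74.07

Lower bound (one-sided):
t* = 1.694 (one-sided for 95%)
Lower bound = x̄ - t* · s/√n = 75.9 - 1.694 · 6.2/√33 = 74.07

We are 95% confident that μ ≥ 74.07.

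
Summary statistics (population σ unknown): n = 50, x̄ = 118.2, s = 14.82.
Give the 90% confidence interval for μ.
(114.69, 121.71)

t-interval (σ unknown):
df = n - 1 = 49
t* = 1.677 for 90% confidence

Margin of error = t* · s/√n = 1.677 · 14.82/√50 = 3.51

CI: (114.69, 121.71)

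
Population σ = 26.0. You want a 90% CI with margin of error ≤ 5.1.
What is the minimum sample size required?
n ≥ 71

For margin E ≤ 5.1:
n ≥ (z* · σ / E)²
n ≥ (1.645 · 26.0 / 5.1)²
n ≥ 70.33

Minimum n = 71 (rounding up)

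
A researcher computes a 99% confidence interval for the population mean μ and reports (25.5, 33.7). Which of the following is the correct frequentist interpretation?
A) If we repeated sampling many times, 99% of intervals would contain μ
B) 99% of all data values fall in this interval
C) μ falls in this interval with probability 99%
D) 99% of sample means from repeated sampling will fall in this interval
A

A) Correct — this is the frequentist long-run coverage interpretation.
B) Wrong — a CI is about the parameter μ, not individual data values.
C) Wrong — μ is fixed; the randomness lives in the interval, not in μ.
D) Wrong — coverage applies to intervals containing μ, not to future x̄ values.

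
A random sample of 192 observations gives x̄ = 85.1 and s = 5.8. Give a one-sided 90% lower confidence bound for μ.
μ ≥ 84.56

Lower bound (one-sided):
t* = 1.286 (one-sided for 90%)
Lower bound = x̄ - t* · s/√n = 85.1 - 1.286 · 5.8/√192 = 84.56

We are 90% confident that μ ≥ 84.56.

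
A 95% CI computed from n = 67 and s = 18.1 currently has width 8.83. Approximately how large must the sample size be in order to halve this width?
n ≈ 268

CI width ∝ 1/√n
To reduce width by factor 2, need √n to grow by 2 → need 2² = 4 times as many samples.

Current: n = 67, width = 8.83
New: n = 268, width ≈ 4.35

Width reduced by factor of 8.83/4.35 = 2.03.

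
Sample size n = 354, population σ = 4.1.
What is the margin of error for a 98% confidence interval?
Margin of error = 0.51

Margin of error = z* · σ/√n
= 2.326 · 4.1/√354
= 2.326 · 4.1/18.8149
= 0.51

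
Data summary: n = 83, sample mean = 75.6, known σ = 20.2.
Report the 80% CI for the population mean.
(72.76, 78.44)

z-interval (σ known):
z* = 1.282 for 80% confidence

Margin of error = z* · σ/√n = 1.282 · 20.2/√83 = 2.84

CI: (75.6 - 2.84, 75.6 + 2.84) = (72.76, 78.44)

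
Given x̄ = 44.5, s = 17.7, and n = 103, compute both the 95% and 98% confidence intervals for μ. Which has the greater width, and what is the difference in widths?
98% CI is wider by 1.32

df = 102
95% CI: t* = 1.983, (41.04, 47.96), width = 2 · t* · s/√n = 6.92
98% CI: t* = 2.363, (40.38, 48.62), width = 2 · t* · s/√n = 8.24

The 98% CI is wider by 8.24 - 6.92 = 1.32.
Higher confidence requires a wider interval.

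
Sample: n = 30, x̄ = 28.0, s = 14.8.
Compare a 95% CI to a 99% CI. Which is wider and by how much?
99% CI is wider by 3.84

df = 29
95% CI: t* = 2.045, (22.47, 33.53), width = 2 · t* · s/√n = 11.05
99% CI: t* = 2.756, (20.55, 35.45), width = 2 · t* · s/√n = 14.89

The 99% CI is wider by 14.89 - 11.05 = 3.84.
Higher confidence requires a wider interval.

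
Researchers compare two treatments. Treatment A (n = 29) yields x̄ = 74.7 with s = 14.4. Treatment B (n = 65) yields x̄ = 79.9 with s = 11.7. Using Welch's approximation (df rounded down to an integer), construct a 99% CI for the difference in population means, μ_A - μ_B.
(-13.38, 2.98)

Difference: x̄₁ - x̄₂ = -5.20
SE = √(s₁²/n₁ + s₂²/n₂) = √(14.4²/29 + 11.7²/65) = 3.0424
df = 45.21 → 45 (Welch–Satterthwaite, rounded down)
t* = 2.690

CI: -5.20 ± 2.690 · 3.0424 = -5.20 ± 8.18 = (-13.38, 2.98)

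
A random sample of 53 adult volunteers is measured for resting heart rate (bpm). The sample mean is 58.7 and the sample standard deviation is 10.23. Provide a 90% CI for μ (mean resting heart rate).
(56.35, 61.05)

t-interval (σ unknown):
df = n - 1 = 52
t* = 1.675 for 90% confidence

Margin of error = t* · s/√n = 1.675 · 10.23/√53 = 2.35

CI: (56.35, 61.05)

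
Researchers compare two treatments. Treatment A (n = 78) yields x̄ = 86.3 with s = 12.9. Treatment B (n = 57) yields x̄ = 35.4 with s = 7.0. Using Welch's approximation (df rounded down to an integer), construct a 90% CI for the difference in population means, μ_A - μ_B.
(48.03, 53.77)

Difference: x̄₁ - x̄₂ = 50.90
SE = √(s₁²/n₁ + s₂²/n₂) = √(12.9²/78 + 7.0²/57) = 1.7301
df = 123.90 → 123 (Welch–Satterthwaite, rounded down)
t* = 1.657

CI: 50.90 ± 1.657 · 1.7301 = 50.90 ± 2.87 = (48.03, 53.77)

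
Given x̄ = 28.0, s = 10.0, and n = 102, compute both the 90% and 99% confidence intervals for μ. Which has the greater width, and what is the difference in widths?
99% CI is wider by 1.91

df = 101
90% CI: t* = 1.660, (26.36, 29.64), width = 2 · t* · s/√n = 3.29
99% CI: t* = 2.625, (25.40, 30.60), width = 2 · t* · s/√n = 5.20

The 99% CI is wider by 5.20 - 3.29 = 1.91.
Higher confidence requires a wider interval.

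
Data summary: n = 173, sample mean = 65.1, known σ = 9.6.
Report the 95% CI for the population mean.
(63.67, 66.53)

z-interval (σ known):
z* = 1.960 for 95% confidence

Margin of error = z* · σ/√n = 1.960 · 9.6/√173 = 1.43

CI: (65.1 - 1.43, 65.1 + 1.43) = (63.67, 66.53)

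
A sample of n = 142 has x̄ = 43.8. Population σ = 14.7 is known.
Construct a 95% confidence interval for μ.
(41.38, 46.22)

z-interval (σ known):
z* = 1.960 for 95% confidence

Margin of error = z* · σ/√n = 1.960 · 14.7/√142 = 2.42

CI: (43.8 - 2.42, 43.8 + 2.42) = (41.38, 46.22)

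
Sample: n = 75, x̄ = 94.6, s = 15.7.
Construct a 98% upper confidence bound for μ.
μ ≤ 98.39

Upper bound (one-sided):
t* = 2.091 (one-sided for 98%)
Upper bound = x̄ + t* · s/√n = 94.6 + 2.091 · 15.7/√75 = 98.39

We are 98% confident that μ ≤ 98.39.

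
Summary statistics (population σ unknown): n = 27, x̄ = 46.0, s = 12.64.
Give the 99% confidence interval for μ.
(39.24, 52.76)

t-interval (σ unknown):
df = n - 1 = 26
t* = 2.779 for 99% confidence

Margin of error = t* · s/√n = 2.779 · 12.64/√27 = 6.76

CI: (39.24, 52.76)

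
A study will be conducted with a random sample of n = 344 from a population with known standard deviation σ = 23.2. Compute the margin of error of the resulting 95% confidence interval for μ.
Margin of error = 2.45

Margin of error = z* · σ/√n
= 1.960 · 23.2/√344
= 1.960 · 23.2/18.5472
= 2.45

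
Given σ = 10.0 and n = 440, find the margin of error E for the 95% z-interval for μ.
Margin of error = 0.93

Margin of error = z* · σ/√n
= 1.960 · 10.0/√440
= 1.960 · 10.0/20.9762
= 0.93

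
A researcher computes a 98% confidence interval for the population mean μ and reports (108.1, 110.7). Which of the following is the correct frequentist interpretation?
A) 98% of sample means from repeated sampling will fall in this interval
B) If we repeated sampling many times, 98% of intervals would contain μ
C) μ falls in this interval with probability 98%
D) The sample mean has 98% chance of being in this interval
B

A) Wrong — coverage applies to intervals containing μ, not to future x̄ values.
B) Correct — this is the frequentist long-run coverage interpretation.
C) Wrong — μ is fixed; the randomness lives in the interval, not in μ.
D) Wrong — x̄ is observed and sits in the interval by construction.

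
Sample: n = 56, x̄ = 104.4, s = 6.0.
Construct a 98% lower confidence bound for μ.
μ ≥ 102.71

Lower bound (one-sided):
t* = 2.104 (one-sided for 98%)
Lower bound = x̄ - t* · s/√n = 104.4 - 2.104 · 6.0/√56 = 102.71

We are 98% confident that μ ≥ 102.71.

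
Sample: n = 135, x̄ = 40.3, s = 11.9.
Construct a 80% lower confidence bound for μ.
μ ≥ 39.44

Lower bound (one-sided):
t* = 0.844 (one-sided for 80%)
Lower bound = x̄ - t* · s/√n = 40.3 - 0.844 · 11.9/√135 = 39.44

We are 80% confident that μ ≥ 39.44.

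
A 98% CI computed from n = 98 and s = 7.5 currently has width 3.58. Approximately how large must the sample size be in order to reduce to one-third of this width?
n ≈ 882

CI width ∝ 1/√n
To reduce width by factor 3, need √n to grow by 3 → need 3² = 9 times as many samples.

Current: n = 98, width = 3.58
New: n = 882, width ≈ 1.18

Width reduced by factor of 3.58/1.18 = 3.03.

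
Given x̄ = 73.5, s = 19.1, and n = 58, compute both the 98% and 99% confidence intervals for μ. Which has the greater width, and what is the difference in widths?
99% CI is wider by 1.36

df = 57
98% CI: t* = 2.394, (67.50, 79.50), width = 2 · t* · s/√n = 12.01
99% CI: t* = 2.665, (66.82, 80.18), width = 2 · t* · s/√n = 13.37

The 99% CI is wider by 13.37 - 12.01 = 1.36.
Higher confidence requires a wider interval.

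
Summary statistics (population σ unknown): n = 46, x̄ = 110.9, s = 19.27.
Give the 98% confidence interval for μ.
(104.05, 117.75)

t-interval (σ unknown):
df = n - 1 = 45
t* = 2.412 for 98% confidence

Margin of error = t* · s/√n = 2.412 · 19.27/√46 = 6.85

CI: (104.05, 117.75)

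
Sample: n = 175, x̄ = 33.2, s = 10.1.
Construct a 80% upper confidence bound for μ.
μ ≤ 33.84

Upper bound (one-sided):
t* = 0.844 (one-sided for 80%)
Upper bound = x̄ + t* · s/√n = 33.2 + 0.844 · 10.1/√175 = 33.84

We are 80% confident that μ ≤ 33.84.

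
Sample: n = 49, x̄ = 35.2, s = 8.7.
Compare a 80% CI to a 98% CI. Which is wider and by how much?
98% CI is wider by 2.75

df = 48
80% CI: t* = 1.299, (33.59, 36.81), width = 2 · t* · s/√n = 3.23
98% CI: t* = 2.407, (32.21, 38.19), width = 2 · t* · s/√n = 5.98

The 98% CI is wider by 5.98 - 3.23 = 2.75.
Higher confidence requires a wider interval.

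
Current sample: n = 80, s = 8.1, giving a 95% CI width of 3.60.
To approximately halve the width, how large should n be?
n ≈ 320

CI width ∝ 1/√n
To reduce width by factor 2, need √n to grow by 2 → need 2² = 4 times as many samples.

Current: n = 80, width = 3.60
New: n = 320, width ≈ 1.78

Width reduced by factor of 3.60/1.78 = 2.02.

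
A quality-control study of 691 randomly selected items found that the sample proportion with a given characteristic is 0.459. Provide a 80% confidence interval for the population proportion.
(0.435, 0.483)

Proportion CI:
SE = √(p̂(1-p̂)/n) = √(0.459 · 0.541 / 691) = 0.01896

z* = 1.282
Margin = z* · SE = 1.282 · 0.01896 = 0.0243

CI: 0.459 ± 0.0243 = (0.435, 0.483)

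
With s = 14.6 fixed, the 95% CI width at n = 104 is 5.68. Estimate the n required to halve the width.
n ≈ 416

CI width ∝ 1/√n
To reduce width by factor 2, need √n to grow by 2 → need 2² = 4 times as many samples.

Current: n = 104, width = 5.68
New: n = 416, width ≈ 2.81

Width reduced by factor of 5.68/2.81 = 2.02.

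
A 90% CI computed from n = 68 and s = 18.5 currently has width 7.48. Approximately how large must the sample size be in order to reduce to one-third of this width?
n ≈ 612

CI width ∝ 1/√n
To reduce width by factor 3, need √n to grow by 3 → need 3² = 9 times as many samples.

Current: n = 68, width = 7.48
New: n = 612, width ≈ 2.46

Width reduced by factor of 7.48/2.46 = 3.04.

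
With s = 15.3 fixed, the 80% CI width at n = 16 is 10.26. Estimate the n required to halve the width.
n ≈ 64

CI width ∝ 1/√n
To reduce width by factor 2, need √n to grow by 2 → need 2² = 4 times as many samples.

Current: n = 16, width = 10.26
New: n = 64, width ≈ 4.95

Width reduced by factor of 10.26/4.95 = 2.07.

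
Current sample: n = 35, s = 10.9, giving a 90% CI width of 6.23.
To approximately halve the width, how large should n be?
n ≈ 140

CI width ∝ 1/√n
To reduce width by factor 2, need √n to grow by 2 → need 2² = 4 times as many samples.

Current: n = 35, width = 6.23
New: n = 140, width ≈ 3.05

Width reduced by factor of 6.23/3.05 = 2.04.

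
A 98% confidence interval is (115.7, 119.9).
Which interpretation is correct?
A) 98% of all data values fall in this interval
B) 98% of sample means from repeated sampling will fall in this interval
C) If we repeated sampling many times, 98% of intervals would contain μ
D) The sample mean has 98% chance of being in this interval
C

A) Wrong — a CI is about the parameter μ, not individual data values.
B) Wrong — coverage applies to intervals containing μ, not to future x̄ values.
C) Correct — this is the frequentist long-run coverage interpretation.
D) Wrong — x̄ is observed and sits in the interval by construction.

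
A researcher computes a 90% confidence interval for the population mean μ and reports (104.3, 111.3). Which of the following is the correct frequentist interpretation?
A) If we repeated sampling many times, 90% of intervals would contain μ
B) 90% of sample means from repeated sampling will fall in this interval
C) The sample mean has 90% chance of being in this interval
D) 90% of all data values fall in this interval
A

A) Correct — this is the frequentist long-run coverage interpretation.
B) Wrong — coverage applies to intervals containing μ, not to future x̄ values.
C) Wrong — x̄ is observed and sits in the interval by construction.
D) Wrong — a CI is about the parameter μ, not individual data values.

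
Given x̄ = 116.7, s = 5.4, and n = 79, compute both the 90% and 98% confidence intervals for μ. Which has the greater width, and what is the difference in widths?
98% CI is wider by 0.87

df = 78
90% CI: t* = 1.665, (115.69, 117.71), width = 2 · t* · s/√n = 2.02
98% CI: t* = 2.375, (115.26, 118.14), width = 2 · t* · s/√n = 2.89

The 98% CI is wider by 2.89 - 2.02 = 0.87.
Higher confidence requires a wider interval.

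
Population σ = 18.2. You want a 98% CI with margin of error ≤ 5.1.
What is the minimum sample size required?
n ≥ 69

For margin E ≤ 5.1:
n ≥ (z* · σ / E)²
n ≥ (2.326 · 18.2 / 5.1)²
n ≥ 68.90

Minimum n = 69 (rounding up)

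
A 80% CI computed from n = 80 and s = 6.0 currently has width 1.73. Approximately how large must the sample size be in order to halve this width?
n ≈ 320

CI width ∝ 1/√n
To reduce width by factor 2, need √n to grow by 2 → need 2² = 4 times as many samples.

Current: n = 80, width = 1.73
New: n = 320, width ≈ 0.86

Width reduced by factor of 1.73/0.86 = 2.01.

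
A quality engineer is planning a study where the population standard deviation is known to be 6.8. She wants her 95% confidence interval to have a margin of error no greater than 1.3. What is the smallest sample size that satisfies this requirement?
n ≥ 106

For margin E ≤ 1.3:
n ≥ (z* · σ / E)²
n ≥ (1.960 · 6.8 / 1.3)²
n ≥ 105.11

Minimum n = 106 (rounding up)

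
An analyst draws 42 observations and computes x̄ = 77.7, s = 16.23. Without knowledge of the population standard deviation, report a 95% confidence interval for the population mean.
(72.64, 82.76)

t-interval (σ unknown):
df = n - 1 = 41
t* = 2.020 for 95% confidence

Margin of error = t* · s/√n = 2.020 · 16.23/√42 = 5.06

CI: (72.64, 82.76)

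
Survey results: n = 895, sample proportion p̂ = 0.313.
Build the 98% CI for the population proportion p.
(0.277, 0.349)

Proportion CI:
SE = √(p̂(1-p̂)/n) = √(0.313 · 0.687 / 895) = 0.01550

z* = 2.326
Margin = z* · SE = 2.326 · 0.01550 = 0.0361

CI: 0.313 ± 0.0361 = (0.277, 0.349)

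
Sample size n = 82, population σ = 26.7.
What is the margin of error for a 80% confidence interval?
Margin of error = 3.78

Margin of error = z* · σ/√n
= 1.282 · 26.7/√82
= 1.282 · 26.7/9.0554
= 3.78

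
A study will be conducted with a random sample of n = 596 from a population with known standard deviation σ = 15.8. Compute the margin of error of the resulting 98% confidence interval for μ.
Margin of error = 1.51

Margin of error = z* · σ/√n
= 2.326 · 15.8/√596
= 2.326 · 15.8/24.4131
= 1.51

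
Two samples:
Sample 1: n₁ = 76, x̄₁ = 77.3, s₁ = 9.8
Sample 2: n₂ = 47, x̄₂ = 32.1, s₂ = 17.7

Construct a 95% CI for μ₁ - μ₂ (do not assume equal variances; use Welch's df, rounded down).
(39.57, 50.83)

Difference: x̄₁ - x̄₂ = 45.20
SE = √(s₁²/n₁ + s₂²/n₂) = √(9.8²/76 + 17.7²/47) = 2.8159
df = 63.69 → 63 (Welch–Satterthwaite, rounded down)
t* = 1.998

CI: 45.20 ± 1.998 · 2.8159 = 45.20 ± 5.63 = (39.57, 50.83)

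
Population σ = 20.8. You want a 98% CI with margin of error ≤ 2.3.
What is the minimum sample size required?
n ≥ 443

For margin E ≤ 2.3:
n ≥ (z* · σ / E)²
n ≥ (2.326 · 20.8 / 2.3)²
n ≥ 442.48

Minimum n = 443 (rounding up)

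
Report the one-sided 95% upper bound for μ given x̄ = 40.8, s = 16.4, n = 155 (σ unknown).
μ ≤ 42.98

Upper bound (one-sided):
t* = 1.655 (one-sided for 95%)
Upper bound = x̄ + t* · s/√n = 40.8 + 1.655 · 16.4/√155 = 42.98

We are 95% confident that μ ≤ 42.98.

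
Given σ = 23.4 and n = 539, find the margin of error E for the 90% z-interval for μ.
Margin of error = 1.66

Margin of error = z* · σ/√n
= 1.645 · 23.4/√539
= 1.645 · 23.4/23.2164
= 1.66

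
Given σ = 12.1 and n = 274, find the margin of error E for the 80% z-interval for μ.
Margin of error = 0.94

Margin of error = z* · σ/√n
= 1.282 · 12.1/√274
= 1.282 · 12.1/16.5529
= 0.94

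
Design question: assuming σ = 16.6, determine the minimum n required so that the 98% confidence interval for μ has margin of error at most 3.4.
n ≥ 129

For margin E ≤ 3.4:
n ≥ (z* · σ / E)²
n ≥ (2.326 · 16.6 / 3.4)²
n ≥ 128.97

Minimum n = 129 (rounding up)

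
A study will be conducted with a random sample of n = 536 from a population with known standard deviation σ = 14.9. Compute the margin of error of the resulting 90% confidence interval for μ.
Margin of error = 1.06

Margin of error = z* · σ/√n
= 1.645 · 14.9/√536
= 1.645 · 14.9/23.1517
= 1.06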